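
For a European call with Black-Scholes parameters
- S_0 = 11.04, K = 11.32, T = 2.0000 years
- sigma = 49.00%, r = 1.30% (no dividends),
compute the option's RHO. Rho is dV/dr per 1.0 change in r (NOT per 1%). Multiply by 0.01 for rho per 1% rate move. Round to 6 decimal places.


d1 = 0.3478589703; d2 = -0.3451056752
phi(d1) = 0.3755207819; exp(-qT) = 1.0000000000; exp(-rT) = 0.9743350896
N(d2) = 0.3650074635
Rho = K*T*exp(-rT)*N(d2) = 11.3200 * 2.0000 * 0.9743350896 * 0.3650074635 = 8.051680

Answer: Rho = 8.051680


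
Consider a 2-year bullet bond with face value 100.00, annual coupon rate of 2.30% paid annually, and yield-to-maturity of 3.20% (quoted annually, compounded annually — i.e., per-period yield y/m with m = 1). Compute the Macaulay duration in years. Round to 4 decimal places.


Coupon per period c = face * coupon_rate / m = 2.300000
Periods per year m = 1; per-period yield y/m = 0.032000
Number of cashflows N = 2
Cashflows (t years, CF_t, discount factor 1/(1+y/m)^(m*t), PV):
  t = 1.0000: CF_t = 2.300000, DF = 0.968992, PV = 2.228682
  t = 2.0000: CF_t = 102.300000, DF = 0.938946, PV = 96.054173
Price P = sum_t PV_t = 98.282856
Macaulay numerator sum_t t * PV_t:
  t * PV_t at t = 1.0000: 2.228682
  t * PV_t at t = 2.0000: 192.108347
Macaulay duration D = (sum_t t * PV_t) / P = 194.337029 / 98.282856 = 1.977324

Answer: Macaulay duration = 1.9773 years


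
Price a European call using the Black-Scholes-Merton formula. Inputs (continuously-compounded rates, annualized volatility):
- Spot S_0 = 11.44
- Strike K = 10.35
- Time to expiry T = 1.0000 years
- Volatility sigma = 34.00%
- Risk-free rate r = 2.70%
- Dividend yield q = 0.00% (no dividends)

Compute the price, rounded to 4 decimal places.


Answer: Price = 2.2342

Derivation:
d1 = (ln(S/K) + (r - q + 0.5*sigma^2) * T) / (sigma * sqrt(T)) = 0.54391019
d2 = d1 - sigma * sqrt(T) = 0.20391019
exp(-rT) = 0.97336124; exp(-qT) = 1.00000000
C = S_0 * exp(-qT) * N(d1) - K * exp(-rT) * N(d2)
N(d1) = 0.70674836; N(d2) = 0.58078816
C = 11.4400 * 1.00000000 * 0.70674836 - 10.3500 * 0.97336124 * 0.58078816 = 2.2342


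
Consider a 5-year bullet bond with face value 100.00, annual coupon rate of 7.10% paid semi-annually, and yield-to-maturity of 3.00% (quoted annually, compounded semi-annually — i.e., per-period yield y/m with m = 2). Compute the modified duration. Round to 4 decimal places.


Answer: Modified duration = 4.2991

Derivation:
Coupon per period c = face * coupon_rate / m = 3.550000
Periods per year m = 2; per-period yield y/m = 0.015000
Number of cashflows N = 10
Cashflows (t years, CF_t, discount factor 1/(1+y/m)^(m*t), PV):
  t = 0.5000: CF_t = 3.550000, DF = 0.985222, PV = 3.497537
  t = 1.0000: CF_t = 3.550000, DF = 0.970662, PV = 3.445849
  t = 1.5000: CF_t = 3.550000, DF = 0.956317, PV = 3.394925
  t = 2.0000: CF_t = 3.550000, DF = 0.942184, PV = 3.344754
  t = 2.5000: CF_t = 3.550000, DF = 0.928260, PV = 3.295324
  t = 3.0000: CF_t = 3.550000, DF = 0.914542, PV = 3.246625
  t = 3.5000: CF_t = 3.550000, DF = 0.901027, PV = 3.198645
  t = 4.0000: CF_t = 3.550000, DF = 0.887711, PV = 3.151374
  t = 4.5000: CF_t = 3.550000, DF = 0.874592, PV = 3.104802
  t = 5.0000: CF_t = 103.550000, DF = 0.861667, PV = 89.225642
Price P = sum_t PV_t = 118.905478
First compute Macaulay numerator sum_t t * PV_t:
  t * PV_t at t = 0.5000: 1.748768
  t * PV_t at t = 1.0000: 3.445849
  t * PV_t at t = 1.5000: 5.092388
  t * PV_t at t = 2.0000: 6.689508
  t * PV_t at t = 2.5000: 8.238310
  t * PV_t at t = 3.0000: 9.739874
  t * PV_t at t = 3.5000: 11.195258
  t * PV_t at t = 4.0000: 12.605498
  t * PV_t at t = 4.5000: 13.971611
  t * PV_t at t = 5.0000: 446.128209
Macaulay duration D = 518.855275 / 118.905478 = 4.363594
Modified duration = D / (1 + y/m) = 4.363594 / (1 + 0.015000) = 4.299108


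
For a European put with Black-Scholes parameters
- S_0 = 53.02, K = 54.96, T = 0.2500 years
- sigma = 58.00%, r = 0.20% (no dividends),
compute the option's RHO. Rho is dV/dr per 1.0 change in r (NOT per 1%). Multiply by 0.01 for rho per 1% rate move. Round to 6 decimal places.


d1 = 0.0228053550; d2 = -0.2671946450
phi(d1) = 0.3988385521; exp(-qT) = 1.0000000000; exp(-rT) = 0.9995001250
N(-d2) = 0.6053403505
Rho = -K*T*exp(-rT)*N(-d2) = -54.9600 * 0.2500 * 0.9995001250 * 0.6053403505 = -8.313219

Answer: Rho = -8.313219


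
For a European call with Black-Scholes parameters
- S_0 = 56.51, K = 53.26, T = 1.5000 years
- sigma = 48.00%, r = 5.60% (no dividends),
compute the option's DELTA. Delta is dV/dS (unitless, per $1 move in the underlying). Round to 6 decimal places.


Answer: Delta = 0.704567

Derivation:
d1 = 0.5375814055; d2 = -0.0502961328
phi(d1) = 0.3452676323; exp(-qT) = 1.0000000000; exp(-rT) = 0.9194312561
N(d1) = 0.7045669648
Delta = exp(-qT) * N(d1) = 1.0000000000 * 0.7045669648 = 0.704567


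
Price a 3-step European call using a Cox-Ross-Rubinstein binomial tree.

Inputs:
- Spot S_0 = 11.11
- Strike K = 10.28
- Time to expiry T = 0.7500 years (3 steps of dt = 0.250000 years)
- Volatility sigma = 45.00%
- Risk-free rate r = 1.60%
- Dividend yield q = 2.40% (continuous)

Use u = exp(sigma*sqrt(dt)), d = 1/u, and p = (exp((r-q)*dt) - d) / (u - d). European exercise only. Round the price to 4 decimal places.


Answer: Price = V(0,0) = 2.1349

Derivation:
dt = T/N = 0.250000
u = exp(sigma*sqrt(dt)) = 1.252323; d = 1/u = 0.798516
p = (exp((r-q)*dt) - d) / (u - d) = 0.439583
Discount per step: exp(-r*dt) = 0.996008
Stock lattice S(k, i) with i counting down-moves:
  k=0: S(0,0) = 11.1100
  k=1: S(1,0) = 13.9133; S(1,1) = 8.8715
  k=2: S(2,0) = 17.4239; S(2,1) = 11.1100; S(2,2) = 7.0840
  k=3: S(3,0) = 21.8204; S(3,1) = 13.9133; S(3,2) = 8.8715; S(3,3) = 5.6567
Terminal payoffs V(N, i) = max(S_T - K, 0):
  V(3,0) = 11.540406; V(3,1) = 3.633305; V(3,2) = 0.000000; V(3,3) = 0.000000
Backward induction: V(k, i) = exp(-r*dt) * [p * V(k+1, i) + (1-p) * V(k+1, i+1)].
  V(2,0) = exp(-r*dt) * [p*11.540406 + (1-p)*3.633305] = 7.080756
  V(2,1) = exp(-r*dt) * [p*3.633305 + (1-p)*0.000000] = 1.590765
  V(2,2) = exp(-r*dt) * [p*0.000000 + (1-p)*0.000000] = 0.000000
  V(1,0) = exp(-r*dt) * [p*7.080756 + (1-p)*1.590765] = 3.988089
  V(1,1) = exp(-r*dt) * [p*1.590765 + (1-p)*0.000000] = 0.696482
  V(0,0) = exp(-r*dt) * [p*3.988089 + (1-p)*0.696482] = 2.134861


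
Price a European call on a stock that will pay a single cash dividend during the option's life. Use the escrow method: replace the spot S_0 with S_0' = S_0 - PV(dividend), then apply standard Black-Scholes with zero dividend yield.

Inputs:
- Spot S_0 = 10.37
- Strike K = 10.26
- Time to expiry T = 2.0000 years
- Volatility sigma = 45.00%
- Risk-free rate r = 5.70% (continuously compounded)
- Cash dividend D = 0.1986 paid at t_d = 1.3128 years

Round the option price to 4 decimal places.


PV(D) = D * exp(-r * t_d) = 0.1986 * 0.92790159 = 0.18428126
S_0' = S_0 - PV(D) = 10.3700 - 0.18428126 = 10.18571874
d1 = (ln(S_0'/K) + (r + sigma^2/2)*T) / (sigma*sqrt(T)) = 0.48591400
d2 = d1 - sigma*sqrt(T) = -0.15048210
exp(-rT) = 0.89225796
N(d1) = 0.68648593; N(d2) = 0.44019214
C = S_0' * N(d1) - K * exp(-rT) * N(d2) = 10.18571874 * 0.68648593 - 10.2600 * 0.89225796 * 0.44019214 = 2.9626

Answer: Price = 2.9626


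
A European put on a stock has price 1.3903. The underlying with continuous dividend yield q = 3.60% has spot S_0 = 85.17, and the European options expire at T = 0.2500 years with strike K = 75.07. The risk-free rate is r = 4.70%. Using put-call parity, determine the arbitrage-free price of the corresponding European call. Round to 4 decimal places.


Answer: Call price = 11.6041

Derivation:
Put-call parity: C - P = S_0 * exp(-qT) - K * exp(-rT).
S_0 * exp(-qT) = 85.1700 * 0.99104038 = 84.40690906
K * exp(-rT) = 75.0700 * 0.98831876 = 74.19308944
C = P + S*exp(-qT) - K*exp(-rT)
C = 1.3903 + 84.40690906 - 74.19308944 = 11.6041


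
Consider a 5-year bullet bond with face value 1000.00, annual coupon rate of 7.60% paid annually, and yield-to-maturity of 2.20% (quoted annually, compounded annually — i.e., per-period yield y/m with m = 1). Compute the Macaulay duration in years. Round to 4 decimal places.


Answer: Macaulay duration = 4.4192 years

Derivation:
Coupon per period c = face * coupon_rate / m = 76.000000
Periods per year m = 1; per-period yield y/m = 0.022000
Number of cashflows N = 5
Cashflows (t years, CF_t, discount factor 1/(1+y/m)^(m*t), PV):
  t = 1.0000: CF_t = 76.000000, DF = 0.978474, PV = 74.363992
  t = 2.0000: CF_t = 76.000000, DF = 0.957411, PV = 72.763202
  t = 3.0000: CF_t = 76.000000, DF = 0.936801, PV = 71.196871
  t = 4.0000: CF_t = 76.000000, DF = 0.916635, PV = 69.664257
  t = 5.0000: CF_t = 1076.000000, DF = 0.896903, PV = 965.067727
Price P = sum_t PV_t = 1253.056048
Macaulay numerator sum_t t * PV_t:
  t * PV_t at t = 1.0000: 74.363992
  t * PV_t at t = 2.0000: 145.526403
  t * PV_t at t = 3.0000: 213.590612
  t * PV_t at t = 4.0000: 278.657028
  t * PV_t at t = 5.0000: 4825.338633
Macaulay duration D = (sum_t t * PV_t) / P = 5537.476668 / 1253.056048 = 4.419177


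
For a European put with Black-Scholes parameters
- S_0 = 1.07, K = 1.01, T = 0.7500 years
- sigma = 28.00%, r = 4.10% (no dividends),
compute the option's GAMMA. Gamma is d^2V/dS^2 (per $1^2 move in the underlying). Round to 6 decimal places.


d1 = 0.4860395100; d2 = 0.2435523970
phi(d1) = 0.3544968794; exp(-qT) = 1.0000000000; exp(-rT) = 0.9697179723
Gamma = exp(-qT) * phi(d1) / (S * sigma * sqrt(T)) = 1.0000000000 * 0.3544968794 / (1.0700 * 0.2800 * 0.8660254038) = 1.366281

Answer: Gamma = 1.366281


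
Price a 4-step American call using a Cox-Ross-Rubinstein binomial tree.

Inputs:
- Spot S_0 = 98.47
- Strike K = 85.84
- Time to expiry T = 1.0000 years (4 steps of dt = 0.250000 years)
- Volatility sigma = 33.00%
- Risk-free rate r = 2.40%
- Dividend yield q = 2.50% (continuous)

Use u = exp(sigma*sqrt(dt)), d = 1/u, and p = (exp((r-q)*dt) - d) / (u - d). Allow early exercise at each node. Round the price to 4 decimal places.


dt = T/N = 0.250000
u = exp(sigma*sqrt(dt)) = 1.179393; d = 1/u = 0.847894
p = (exp((r-q)*dt) - d) / (u - d) = 0.458089
Discount per step: exp(-r*dt) = 0.994018
Stock lattice S(k, i) with i counting down-moves:
  k=0: S(0,0) = 98.4700
  k=1: S(1,0) = 116.1348; S(1,1) = 83.4921
  k=2: S(2,0) = 136.9686; S(2,1) = 98.4700; S(2,2) = 70.7924
  k=3: S(3,0) = 161.5399; S(3,1) = 116.1348; S(3,2) = 83.4921; S(3,3) = 60.0244
  k=4: S(4,0) = 190.5190; S(4,1) = 136.9686; S(4,2) = 98.4700; S(4,3) = 70.7924; S(4,4) = 50.8944
Terminal payoffs V(N, i) = max(S_T - K, 0):
  V(4,0) = 104.679001; V(4,1) = 51.128632; V(4,2) = 12.630000; V(4,3) = 0.000000; V(4,4) = 0.000000
Backward induction: V(k, i) = exp(-r*dt) * [p * V(k+1, i) + (1-p) * V(k+1, i+1)]; then take max(V_cont, immediate exercise) for American.
  V(3,0) = exp(-r*dt) * [p*104.679001 + (1-p)*51.128632] = 75.206884; exercise = 75.699862; V(3,0) = max -> 75.699862
  V(3,1) = exp(-r*dt) * [p*51.128632 + (1-p)*12.630000] = 30.084759; exercise = 30.294840; V(3,1) = max -> 30.294840
  V(3,2) = exp(-r*dt) * [p*12.630000 + (1-p)*0.000000] = 5.751057; exercise = 0.000000; V(3,2) = max -> 5.751057
  V(3,3) = exp(-r*dt) * [p*0.000000 + (1-p)*0.000000] = 0.000000; exercise = 0.000000; V(3,3) = max -> 0.000000
  V(2,0) = exp(-r*dt) * [p*75.699862 + (1-p)*30.294840] = 50.788745; exercise = 51.128632; V(2,0) = max -> 51.128632
  V(2,1) = exp(-r*dt) * [p*30.294840 + (1-p)*5.751057] = 16.892641; exercise = 12.630000; V(2,1) = max -> 16.892641
  V(2,2) = exp(-r*dt) * [p*5.751057 + (1-p)*0.000000] = 2.618738; exercise = 0.000000; V(2,2) = max -> 2.618738
  V(1,0) = exp(-r*dt) * [p*51.128632 + (1-p)*16.892641] = 32.380912; exercise = 30.294840; V(1,0) = max -> 32.380912
  V(1,1) = exp(-r*dt) * [p*16.892641 + (1-p)*2.618738] = 9.102680; exercise = 0.000000; V(1,1) = max -> 9.102680
  V(0,0) = exp(-r*dt) * [p*32.380912 + (1-p)*9.102680] = 19.647946; exercise = 12.630000; V(0,0) = max -> 19.647946

Answer: Price = V(0,0) = 19.6479


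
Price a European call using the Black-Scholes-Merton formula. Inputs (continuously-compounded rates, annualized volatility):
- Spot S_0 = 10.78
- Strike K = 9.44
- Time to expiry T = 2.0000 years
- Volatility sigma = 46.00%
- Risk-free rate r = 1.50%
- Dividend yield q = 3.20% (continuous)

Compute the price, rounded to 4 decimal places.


Answer: Price = 2.9601

Derivation:
d1 = (ln(S/K) + (r - q + 0.5*sigma^2) * T) / (sigma * sqrt(T)) = 0.47704588
d2 = d1 - sigma * sqrt(T) = -0.17349236
exp(-rT) = 0.97044553; exp(-qT) = 0.93800500
C = S_0 * exp(-qT) * N(d1) - K * exp(-rT) * N(d2)
N(d1) = 0.68333527; N(d2) = 0.43113222
C = 10.7800 * 0.93800500 * 0.68333527 - 9.4400 * 0.97044553 * 0.43113222 = 2.9601


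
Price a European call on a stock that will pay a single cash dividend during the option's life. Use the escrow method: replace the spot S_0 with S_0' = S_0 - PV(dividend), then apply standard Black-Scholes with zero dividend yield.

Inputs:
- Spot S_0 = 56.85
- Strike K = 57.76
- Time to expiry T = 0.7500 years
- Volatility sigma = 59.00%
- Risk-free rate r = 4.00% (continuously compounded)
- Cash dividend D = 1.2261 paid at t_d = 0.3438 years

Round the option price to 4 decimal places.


Answer: Price = 11.0563

Derivation:
PV(D) = D * exp(-r * t_d) = 1.2261 * 0.98634213 = 1.20935408
S_0' = S_0 - PV(D) = 56.8500 - 1.20935408 = 55.64064592
d1 = (ln(S_0'/K) + (r + sigma^2/2)*T) / (sigma*sqrt(T)) = 0.24102902
d2 = d1 - sigma*sqrt(T) = -0.26992597
exp(-rT) = 0.97044553
N(d1) = 0.59523369; N(d2) = 0.39360861
C = S_0' * N(d1) - K * exp(-rT) * N(d2) = 55.64064592 * 0.59523369 - 57.7600 * 0.97044553 * 0.39360861 = 11.0563


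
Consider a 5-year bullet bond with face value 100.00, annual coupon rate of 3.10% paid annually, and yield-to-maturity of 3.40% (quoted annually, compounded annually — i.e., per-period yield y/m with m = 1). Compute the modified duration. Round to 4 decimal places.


Coupon per period c = face * coupon_rate / m = 3.100000
Periods per year m = 1; per-period yield y/m = 0.034000
Number of cashflows N = 5
Cashflows (t years, CF_t, discount factor 1/(1+y/m)^(m*t), PV):
  t = 1.0000: CF_t = 3.100000, DF = 0.967118, PV = 2.998066
  t = 2.0000: CF_t = 3.100000, DF = 0.935317, PV = 2.899483
  t = 3.0000: CF_t = 3.100000, DF = 0.904562, PV = 2.804142
  t = 4.0000: CF_t = 3.100000, DF = 0.874818, PV = 2.711937
  t = 5.0000: CF_t = 103.100000, DF = 0.846052, PV = 87.228011
Price P = sum_t PV_t = 98.641640
First compute Macaulay numerator sum_t t * PV_t:
  t * PV_t at t = 1.0000: 2.998066
  t * PV_t at t = 2.0000: 5.798967
  t * PV_t at t = 3.0000: 8.412427
  t * PV_t at t = 4.0000: 10.847747
  t * PV_t at t = 5.0000: 436.140057
Macaulay duration D = 464.197263 / 98.641640 = 4.705896
Modified duration = D / (1 + y/m) = 4.705896 / (1 + 0.034000) = 4.551156

Answer: Modified duration = 4.5512


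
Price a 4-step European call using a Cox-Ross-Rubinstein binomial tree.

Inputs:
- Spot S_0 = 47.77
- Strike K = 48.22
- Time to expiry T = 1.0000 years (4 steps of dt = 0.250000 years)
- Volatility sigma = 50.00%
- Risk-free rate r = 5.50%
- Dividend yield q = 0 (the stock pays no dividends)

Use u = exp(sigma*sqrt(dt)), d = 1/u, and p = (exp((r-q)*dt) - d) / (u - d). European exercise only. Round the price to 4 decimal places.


Answer: Price = V(0,0) = 9.8452

Derivation:
dt = T/N = 0.250000
u = exp(sigma*sqrt(dt)) = 1.284025; d = 1/u = 0.778801
p = (exp((r-q)*dt) - d) / (u - d) = 0.465227
Discount per step: exp(-r*dt) = 0.986344
Stock lattice S(k, i) with i counting down-moves:
  k=0: S(0,0) = 47.7700
  k=1: S(1,0) = 61.3379; S(1,1) = 37.2033
  k=2: S(2,0) = 78.7594; S(2,1) = 47.7700; S(2,2) = 28.9740
  k=3: S(3,0) = 101.1291; S(3,1) = 61.3379; S(3,2) = 37.2033; S(3,3) = 22.5650
  k=4: S(4,0) = 129.8523; S(4,1) = 78.7594; S(4,2) = 47.7700; S(4,3) = 28.9740; S(4,4) = 17.5736
Terminal payoffs V(N, i) = max(S_T - K, 0):
  V(4,0) = 81.632323; V(4,1) = 30.539415; V(4,2) = 0.000000; V(4,3) = 0.000000; V(4,4) = 0.000000
Backward induction: V(k, i) = exp(-r*dt) * [p * V(k+1, i) + (1-p) * V(k+1, i+1)].
  V(3,0) = exp(-r*dt) * [p*81.632323 + (1-p)*30.539415] = 53.567578
  V(3,1) = exp(-r*dt) * [p*30.539415 + (1-p)*0.000000] = 14.013743
  V(3,2) = exp(-r*dt) * [p*0.000000 + (1-p)*0.000000] = 0.000000
  V(3,3) = exp(-r*dt) * [p*0.000000 + (1-p)*0.000000] = 0.000000
  V(2,0) = exp(-r*dt) * [p*53.567578 + (1-p)*14.013743] = 31.972599
  V(2,1) = exp(-r*dt) * [p*14.013743 + (1-p)*0.000000] = 6.430542
  V(2,2) = exp(-r*dt) * [p*0.000000 + (1-p)*0.000000] = 0.000000
  V(1,0) = exp(-r*dt) * [p*31.972599 + (1-p)*6.430542] = 18.063313
  V(1,1) = exp(-r*dt) * [p*6.430542 + (1-p)*0.000000] = 2.950809
  V(0,0) = exp(-r*dt) * [p*18.063313 + (1-p)*2.950809] = 9.845248


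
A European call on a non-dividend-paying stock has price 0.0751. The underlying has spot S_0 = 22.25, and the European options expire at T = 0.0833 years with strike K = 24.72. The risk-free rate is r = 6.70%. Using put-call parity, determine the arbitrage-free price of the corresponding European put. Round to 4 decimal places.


Put-call parity: C - P = S_0 * exp(-qT) - K * exp(-rT).
S_0 * exp(-qT) = 22.2500 * 1.00000000 = 22.25000000
K * exp(-rT) = 24.7200 * 0.99443445 = 24.58241949
P = C - S*exp(-qT) + K*exp(-rT)
P = 0.0751 - 22.25000000 + 24.58241949 = 2.4075

Answer: Put price = 2.4075


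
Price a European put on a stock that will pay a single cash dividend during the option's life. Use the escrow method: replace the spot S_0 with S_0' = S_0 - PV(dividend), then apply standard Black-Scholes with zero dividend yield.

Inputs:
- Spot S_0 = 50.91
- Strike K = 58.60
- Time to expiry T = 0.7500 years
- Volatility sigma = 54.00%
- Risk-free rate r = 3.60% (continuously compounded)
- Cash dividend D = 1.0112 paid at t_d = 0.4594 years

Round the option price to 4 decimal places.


Answer: Price = 13.8403

Derivation:
PV(D) = D * exp(-r * t_d) = 1.0112 * 0.98359761 = 0.99461390
S_0' = S_0 - PV(D) = 50.9100 - 0.99461390 = 49.91538610
d1 = (ln(S_0'/K) + (r + sigma^2/2)*T) / (sigma*sqrt(T)) = -0.05143849
d2 = d1 - sigma*sqrt(T) = -0.51909221
exp(-rT) = 0.97336124
N(-d1) = 0.52051194; N(-d2) = 0.69815178
P = K * exp(-rT) * N(-d2) - S_0' * N(-d1) = 58.6000 * 0.97336124 * 0.69815178 - 49.91538610 * 0.52051194 = 13.8403


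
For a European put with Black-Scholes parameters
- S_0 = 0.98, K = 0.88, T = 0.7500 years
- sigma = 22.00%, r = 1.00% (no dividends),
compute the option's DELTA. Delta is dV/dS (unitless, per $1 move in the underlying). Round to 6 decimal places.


Answer: Delta = -0.242107

Derivation:
d1 = 0.6995420668; d2 = 0.5090164780
phi(d1) = 0.3123540107; exp(-qT) = 1.0000000000; exp(-rT) = 0.9925280548
N(-d1) = 0.2421066666
Delta = -exp(-qT) * N(-d1) = -1.0000000000 * 0.2421066666 = -0.242107


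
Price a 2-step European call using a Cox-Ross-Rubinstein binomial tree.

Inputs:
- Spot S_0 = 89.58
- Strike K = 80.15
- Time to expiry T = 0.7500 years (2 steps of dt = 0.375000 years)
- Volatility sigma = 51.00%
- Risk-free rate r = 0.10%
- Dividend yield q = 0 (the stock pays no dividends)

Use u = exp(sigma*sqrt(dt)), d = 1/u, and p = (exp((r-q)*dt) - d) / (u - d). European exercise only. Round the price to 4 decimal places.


dt = T/N = 0.375000
u = exp(sigma*sqrt(dt)) = 1.366578; d = 1/u = 0.731755
p = (exp((r-q)*dt) - d) / (u - d) = 0.423142
Discount per step: exp(-r*dt) = 0.999625
Stock lattice S(k, i) with i counting down-moves:
  k=0: S(0,0) = 89.5800
  k=1: S(1,0) = 122.4181; S(1,1) = 65.5506
  k=2: S(2,0) = 167.2939; S(2,1) = 89.5800; S(2,2) = 47.9669
Terminal payoffs V(N, i) = max(S_T - K, 0):
  V(2,0) = 87.143870; V(2,1) = 9.430000; V(2,2) = 0.000000
Backward induction: V(k, i) = exp(-r*dt) * [p * V(k+1, i) + (1-p) * V(k+1, i+1)].
  V(1,0) = exp(-r*dt) * [p*87.143870 + (1-p)*9.430000] = 42.298125
  V(1,1) = exp(-r*dt) * [p*9.430000 + (1-p)*0.000000] = 3.988731
  V(0,0) = exp(-r*dt) * [p*42.298125 + (1-p)*3.988731] = 20.191465

Answer: Price = V(0,0) = 20.1915


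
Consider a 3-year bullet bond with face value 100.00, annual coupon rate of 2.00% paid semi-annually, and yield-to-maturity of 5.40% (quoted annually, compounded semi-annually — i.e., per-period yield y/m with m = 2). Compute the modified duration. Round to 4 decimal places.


Coupon per period c = face * coupon_rate / m = 1.000000
Periods per year m = 2; per-period yield y/m = 0.027000
Number of cashflows N = 6
Cashflows (t years, CF_t, discount factor 1/(1+y/m)^(m*t), PV):
  t = 0.5000: CF_t = 1.000000, DF = 0.973710, PV = 0.973710
  t = 1.0000: CF_t = 1.000000, DF = 0.948111, PV = 0.948111
  t = 1.5000: CF_t = 1.000000, DF = 0.923185, PV = 0.923185
  t = 2.0000: CF_t = 1.000000, DF = 0.898914, PV = 0.898914
  t = 2.5000: CF_t = 1.000000, DF = 0.875282, PV = 0.875282
  t = 3.0000: CF_t = 101.000000, DF = 0.852270, PV = 86.079297
Price P = sum_t PV_t = 90.698498
First compute Macaulay numerator sum_t t * PV_t:
  t * PV_t at t = 0.5000: 0.486855
  t * PV_t at t = 1.0000: 0.948111
  t * PV_t at t = 1.5000: 1.384777
  t * PV_t at t = 2.0000: 1.797828
  t * PV_t at t = 2.5000: 2.188204
  t * PV_t at t = 3.0000: 258.237891
Macaulay duration D = 265.043667 / 90.698498 = 2.922250
Modified duration = D / (1 + y/m) = 2.922250 / (1 + 0.027000) = 2.845423

Answer: Modified duration = 2.8454


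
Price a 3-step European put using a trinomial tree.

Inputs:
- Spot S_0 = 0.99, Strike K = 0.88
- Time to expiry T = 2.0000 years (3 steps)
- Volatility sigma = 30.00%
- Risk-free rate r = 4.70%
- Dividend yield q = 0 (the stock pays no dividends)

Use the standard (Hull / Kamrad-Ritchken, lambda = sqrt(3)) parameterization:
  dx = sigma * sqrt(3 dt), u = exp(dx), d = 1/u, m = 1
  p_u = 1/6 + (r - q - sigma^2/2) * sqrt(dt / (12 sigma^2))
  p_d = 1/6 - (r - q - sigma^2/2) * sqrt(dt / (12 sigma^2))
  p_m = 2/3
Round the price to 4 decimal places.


dt = T/N = 0.666667; dx = sigma*sqrt(3*dt) = 0.424264
u = exp(dx) = 1.528465; d = 1/u = 0.654251
p_u = 0.168238, p_m = 0.666667, p_d = 0.165095
Discount per step: exp(-r*dt) = 0.969152
Stock lattice S(k, j) with j the centered position index:
  k=0: S(0,+0) = 0.9900
  k=1: S(1,-1) = 0.6477; S(1,+0) = 0.9900; S(1,+1) = 1.5132
  k=2: S(2,-2) = 0.4238; S(2,-1) = 0.6477; S(2,+0) = 0.9900; S(2,+1) = 1.5132; S(2,+2) = 2.3128
  k=3: S(3,-3) = 0.2772; S(3,-2) = 0.4238; S(3,-1) = 0.6477; S(3,+0) = 0.9900; S(3,+1) = 1.5132; S(3,+2) = 2.3128; S(3,+3) = 3.5351
Terminal payoffs V(N, j) = max(K - S_T, 0):
  V(3,-3) = 0.602752; V(3,-2) = 0.456236; V(3,-1) = 0.232291; V(3,+0) = 0.000000; V(3,+1) = 0.000000; V(3,+2) = 0.000000; V(3,+3) = 0.000000
Backward induction: V(k, j) = exp(-r*dt) * [p_u * V(k+1, j+1) + p_m * V(k+1, j) + p_d * V(k+1, j-1)]
  V(2,-2) = exp(-r*dt) * [p_u*0.232291 + p_m*0.456236 + p_d*0.602752] = 0.429091
  V(2,-1) = exp(-r*dt) * [p_u*0.000000 + p_m*0.232291 + p_d*0.456236] = 0.223083
  V(2,+0) = exp(-r*dt) * [p_u*0.000000 + p_m*0.000000 + p_d*0.232291] = 0.037167
  V(2,+1) = exp(-r*dt) * [p_u*0.000000 + p_m*0.000000 + p_d*0.000000] = 0.000000
  V(2,+2) = exp(-r*dt) * [p_u*0.000000 + p_m*0.000000 + p_d*0.000000] = 0.000000
  V(1,-1) = exp(-r*dt) * [p_u*0.037167 + p_m*0.223083 + p_d*0.429091] = 0.218850
  V(1,+0) = exp(-r*dt) * [p_u*0.000000 + p_m*0.037167 + p_d*0.223083] = 0.059708
  V(1,+1) = exp(-r*dt) * [p_u*0.000000 + p_m*0.000000 + p_d*0.037167] = 0.005947
  V(0,+0) = exp(-r*dt) * [p_u*0.005947 + p_m*0.059708 + p_d*0.218850] = 0.074563

Answer: Price = V(0,0) = 0.0746


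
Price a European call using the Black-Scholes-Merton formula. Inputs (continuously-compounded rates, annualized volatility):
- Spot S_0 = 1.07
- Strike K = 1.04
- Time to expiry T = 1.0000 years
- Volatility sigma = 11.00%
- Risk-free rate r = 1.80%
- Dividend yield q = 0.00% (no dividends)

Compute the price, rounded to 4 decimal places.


Answer: Price = 0.0742

Derivation:
d1 = (ln(S/K) + (r - q + 0.5*sigma^2) * T) / (sigma * sqrt(T)) = 0.47716305
d2 = d1 - sigma * sqrt(T) = 0.36716305
exp(-rT) = 0.98216103; exp(-qT) = 1.00000000
C = S_0 * exp(-qT) * N(d1) - K * exp(-rT) * N(d2)
N(d1) = 0.68337699; N(d2) = 0.64325130
C = 1.0700 * 1.00000000 * 0.68337699 - 1.0400 * 0.98216103 * 0.64325130 = 0.0742


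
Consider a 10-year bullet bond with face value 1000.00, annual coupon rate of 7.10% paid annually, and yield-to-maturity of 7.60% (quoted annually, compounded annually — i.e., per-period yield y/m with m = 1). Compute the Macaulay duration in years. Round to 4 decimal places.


Coupon per period c = face * coupon_rate / m = 71.000000
Periods per year m = 1; per-period yield y/m = 0.076000
Number of cashflows N = 10
Cashflows (t years, CF_t, discount factor 1/(1+y/m)^(m*t), PV):
  t = 1.0000: CF_t = 71.000000, DF = 0.929368, PV = 65.985130
  t = 2.0000: CF_t = 71.000000, DF = 0.863725, PV = 61.324470
  t = 3.0000: CF_t = 71.000000, DF = 0.802718, PV = 56.993002
  t = 4.0000: CF_t = 71.000000, DF = 0.746021, PV = 52.967474
  t = 5.0000: CF_t = 71.000000, DF = 0.693328, PV = 49.226277
  t = 6.0000: CF_t = 71.000000, DF = 0.644357, PV = 45.749328
  t = 7.0000: CF_t = 71.000000, DF = 0.598845, PV = 42.517963
  t = 8.0000: CF_t = 71.000000, DF = 0.556547, PV = 39.514835
  t = 9.0000: CF_t = 71.000000, DF = 0.517237, PV = 36.723825
  t = 10.0000: CF_t = 1071.000000, DF = 0.480704, PV = 514.833451
Price P = sum_t PV_t = 965.835757
Macaulay numerator sum_t t * PV_t:
  t * PV_t at t = 1.0000: 65.985130
  t * PV_t at t = 2.0000: 122.648941
  t * PV_t at t = 3.0000: 170.979007
  t * PV_t at t = 4.0000: 211.869897
  t * PV_t at t = 5.0000: 246.131386
  t * PV_t at t = 6.0000: 274.495969
  t * PV_t at t = 7.0000: 297.625741
  t * PV_t at t = 8.0000: 316.118684
  t * PV_t at t = 9.0000: 330.514423
  t * PV_t at t = 10.0000: 5148.334514
Macaulay duration D = (sum_t t * PV_t) / P = 7184.703691 / 965.835757 = 7.438846

Answer: Macaulay duration = 7.4388 years


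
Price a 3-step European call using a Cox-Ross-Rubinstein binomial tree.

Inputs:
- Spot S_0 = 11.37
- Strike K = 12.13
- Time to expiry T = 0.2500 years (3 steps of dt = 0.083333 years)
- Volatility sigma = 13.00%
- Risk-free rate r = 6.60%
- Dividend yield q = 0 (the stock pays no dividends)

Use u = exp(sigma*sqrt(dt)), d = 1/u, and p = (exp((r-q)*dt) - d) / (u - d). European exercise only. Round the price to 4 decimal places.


Answer: Price = V(0,0) = 0.1050

Derivation:
dt = T/N = 0.083333
u = exp(sigma*sqrt(dt)) = 1.038241; d = 1/u = 0.963168
p = (exp((r-q)*dt) - d) / (u - d) = 0.564083
Discount per step: exp(-r*dt) = 0.994515
Stock lattice S(k, i) with i counting down-moves:
  k=0: S(0,0) = 11.3700
  k=1: S(1,0) = 11.8048; S(1,1) = 10.9512
  k=2: S(2,0) = 12.2562; S(2,1) = 11.3700; S(2,2) = 10.5479
  k=3: S(3,0) = 12.7249; S(3,1) = 11.8048; S(3,2) = 10.9512; S(3,3) = 10.1594
Terminal payoffs V(N, i) = max(S_T - K, 0):
  V(3,0) = 0.594912; V(3,1) = 0.000000; V(3,2) = 0.000000; V(3,3) = 0.000000
Backward induction: V(k, i) = exp(-r*dt) * [p * V(k+1, i) + (1-p) * V(k+1, i+1)].
  V(2,0) = exp(-r*dt) * [p*0.594912 + (1-p)*0.000000] = 0.333739
  V(2,1) = exp(-r*dt) * [p*0.000000 + (1-p)*0.000000] = 0.000000
  V(2,2) = exp(-r*dt) * [p*0.000000 + (1-p)*0.000000] = 0.000000
  V(1,0) = exp(-r*dt) * [p*0.333739 + (1-p)*0.000000] = 0.187224
  V(1,1) = exp(-r*dt) * [p*0.000000 + (1-p)*0.000000] = 0.000000
  V(0,0) = exp(-r*dt) * [p*0.187224 + (1-p)*0.000000] = 0.105030


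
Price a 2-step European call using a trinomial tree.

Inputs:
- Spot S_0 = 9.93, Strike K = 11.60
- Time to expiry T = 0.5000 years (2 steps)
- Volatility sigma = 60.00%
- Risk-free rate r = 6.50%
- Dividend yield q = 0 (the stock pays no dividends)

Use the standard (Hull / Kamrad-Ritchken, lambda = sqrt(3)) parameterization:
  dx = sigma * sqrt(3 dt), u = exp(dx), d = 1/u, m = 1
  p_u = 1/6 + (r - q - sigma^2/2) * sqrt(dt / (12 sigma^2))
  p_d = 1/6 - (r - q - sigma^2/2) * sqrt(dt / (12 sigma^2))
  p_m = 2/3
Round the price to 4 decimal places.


Answer: Price = V(0,0) = 1.2224

Derivation:
dt = T/N = 0.250000; dx = sigma*sqrt(3*dt) = 0.519615
u = exp(dx) = 1.681381; d = 1/u = 0.594749
p_u = 0.139002, p_m = 0.666667, p_d = 0.194331
Discount per step: exp(-r*dt) = 0.983881
Stock lattice S(k, j) with j the centered position index:
  k=0: S(0,+0) = 9.9300
  k=1: S(1,-1) = 5.9059; S(1,+0) = 9.9300; S(1,+1) = 16.6961
  k=2: S(2,-2) = 3.5125; S(2,-1) = 5.9059; S(2,+0) = 9.9300; S(2,+1) = 16.6961; S(2,+2) = 28.0725
Terminal payoffs V(N, j) = max(S_T - K, 0):
  V(2,-2) = 0.000000; V(2,-1) = 0.000000; V(2,+0) = 0.000000; V(2,+1) = 5.096109; V(2,+2) = 16.472514
Backward induction: V(k, j) = exp(-r*dt) * [p_u * V(k+1, j+1) + p_m * V(k+1, j) + p_d * V(k+1, j-1)]
  V(1,-1) = exp(-r*dt) * [p_u*0.000000 + p_m*0.000000 + p_d*0.000000] = 0.000000
  V(1,+0) = exp(-r*dt) * [p_u*5.096109 + p_m*0.000000 + p_d*0.000000] = 0.696951
  V(1,+1) = exp(-r*dt) * [p_u*16.472514 + p_m*5.096109 + p_d*0.000000] = 5.595449
  V(0,+0) = exp(-r*dt) * [p_u*5.595449 + p_m*0.696951 + p_d*0.000000] = 1.222387


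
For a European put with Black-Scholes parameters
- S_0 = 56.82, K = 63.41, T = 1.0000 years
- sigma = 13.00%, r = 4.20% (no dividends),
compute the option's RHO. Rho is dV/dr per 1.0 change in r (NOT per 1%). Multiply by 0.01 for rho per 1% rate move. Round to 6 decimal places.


d1 = -0.4560246253; d2 = -0.5860246253
phi(d1) = 0.3595443432; exp(-qT) = 1.0000000000; exp(-rT) = 0.9588697806
N(-d2) = 0.7210705167
Rho = -K*T*exp(-rT)*N(-d2) = -63.4100 * 1.0000 * 0.9588697806 * 0.7210705167 = -43.842481

Answer: Rho = -43.842481


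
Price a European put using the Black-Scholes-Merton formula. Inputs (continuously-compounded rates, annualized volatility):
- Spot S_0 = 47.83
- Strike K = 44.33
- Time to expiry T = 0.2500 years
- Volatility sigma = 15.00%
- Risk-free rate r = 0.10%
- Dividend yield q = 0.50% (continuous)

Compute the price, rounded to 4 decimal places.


d1 = (ln(S/K) + (r - q + 0.5*sigma^2) * T) / (sigma * sqrt(T)) = 1.03738545
d2 = d1 - sigma * sqrt(T) = 0.96238545
exp(-rT) = 0.99975003; exp(-qT) = 0.99875078
P = K * exp(-rT) * N(-d2) - S_0 * exp(-qT) * N(-d1)
N(-d1) = 0.14977813; N(-d2) = 0.16792801
P = 44.3300 * 0.99975003 * 0.16792801 - 47.8300 * 0.99875078 * 0.14977813 = 0.2874

Answer: Price = 0.2874


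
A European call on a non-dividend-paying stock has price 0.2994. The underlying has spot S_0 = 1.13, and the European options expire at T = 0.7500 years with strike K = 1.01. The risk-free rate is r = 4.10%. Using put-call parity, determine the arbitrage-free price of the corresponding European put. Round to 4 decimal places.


Put-call parity: C - P = S_0 * exp(-qT) - K * exp(-rT).
S_0 * exp(-qT) = 1.1300 * 1.00000000 = 1.13000000
K * exp(-rT) = 1.0100 * 0.96971797 = 0.97941515
P = C - S*exp(-qT) + K*exp(-rT)
P = 0.2994 - 1.13000000 + 0.97941515 = 0.1488

Answer: Put price = 0.1488


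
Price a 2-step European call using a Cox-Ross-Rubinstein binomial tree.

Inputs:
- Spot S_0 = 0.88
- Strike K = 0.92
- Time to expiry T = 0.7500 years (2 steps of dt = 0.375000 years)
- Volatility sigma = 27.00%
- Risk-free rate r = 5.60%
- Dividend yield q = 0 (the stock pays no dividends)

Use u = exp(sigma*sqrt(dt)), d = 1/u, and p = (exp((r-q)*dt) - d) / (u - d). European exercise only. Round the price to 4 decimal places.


dt = T/N = 0.375000
u = exp(sigma*sqrt(dt)) = 1.179795; d = 1/u = 0.847605
p = (exp((r-q)*dt) - d) / (u - d) = 0.522644
Discount per step: exp(-r*dt) = 0.979219
Stock lattice S(k, i) with i counting down-moves:
  k=0: S(0,0) = 0.8800
  k=1: S(1,0) = 1.0382; S(1,1) = 0.7459
  k=2: S(2,0) = 1.2249; S(2,1) = 0.8800; S(2,2) = 0.6322
Terminal payoffs V(N, i) = max(S_T - K, 0):
  V(2,0) = 0.304886; V(2,1) = 0.000000; V(2,2) = 0.000000
Backward induction: V(k, i) = exp(-r*dt) * [p * V(k+1, i) + (1-p) * V(k+1, i+1)].
  V(1,0) = exp(-r*dt) * [p*0.304886 + (1-p)*0.000000] = 0.156035
  V(1,1) = exp(-r*dt) * [p*0.000000 + (1-p)*0.000000] = 0.000000
  V(0,0) = exp(-r*dt) * [p*0.156035 + (1-p)*0.000000] = 0.079856

Answer: Price = V(0,0) = 0.0799


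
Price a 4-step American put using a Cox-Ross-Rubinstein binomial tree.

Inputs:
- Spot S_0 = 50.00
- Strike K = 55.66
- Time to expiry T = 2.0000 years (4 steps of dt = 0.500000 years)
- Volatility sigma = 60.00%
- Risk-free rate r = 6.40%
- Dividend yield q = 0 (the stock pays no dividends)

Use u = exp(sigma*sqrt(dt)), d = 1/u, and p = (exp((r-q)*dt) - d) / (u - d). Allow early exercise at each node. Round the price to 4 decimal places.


dt = T/N = 0.500000
u = exp(sigma*sqrt(dt)) = 1.528465; d = 1/u = 0.654251
p = (exp((r-q)*dt) - d) / (u - d) = 0.432693
Discount per step: exp(-r*dt) = 0.968507
Stock lattice S(k, i) with i counting down-moves:
  k=0: S(0,0) = 50.0000
  k=1: S(1,0) = 76.4233; S(1,1) = 32.7126
  k=2: S(2,0) = 116.8103; S(2,1) = 50.0000; S(2,2) = 21.4022
  k=3: S(3,0) = 178.5405; S(3,1) = 76.4233; S(3,2) = 32.7126; S(3,3) = 14.0024
  k=4: S(4,0) = 272.8929; S(4,1) = 116.8103; S(4,2) = 50.0000; S(4,3) = 21.4022; S(4,4) = 9.1611
Terminal payoffs V(N, i) = max(K - S_T, 0):
  V(4,0) = 0.000000; V(4,1) = 0.000000; V(4,2) = 5.660000; V(4,3) = 34.257775; V(4,4) = 46.498896
Backward induction: V(k, i) = exp(-r*dt) * [p * V(k+1, i) + (1-p) * V(k+1, i+1)]; then take max(V_cont, immediate exercise) for American.
  V(3,0) = exp(-r*dt) * [p*0.000000 + (1-p)*0.000000] = 0.000000; exercise = 0.000000; V(3,0) = max -> 0.000000
  V(3,1) = exp(-r*dt) * [p*0.000000 + (1-p)*5.660000] = 3.109833; exercise = 0.000000; V(3,1) = max -> 3.109833
  V(3,2) = exp(-r*dt) * [p*5.660000 + (1-p)*34.257775] = 21.194522; exercise = 22.947445; V(3,2) = max -> 22.947445
  V(3,3) = exp(-r*dt) * [p*34.257775 + (1-p)*46.498896] = 39.904648; exercise = 41.657571; V(3,3) = max -> 41.657571
  V(2,0) = exp(-r*dt) * [p*0.000000 + (1-p)*3.109833] = 1.708668; exercise = 0.000000; V(2,0) = max -> 1.708668
  V(2,1) = exp(-r*dt) * [p*3.109833 + (1-p)*22.947445] = 13.911480; exercise = 5.660000; V(2,1) = max -> 13.911480
  V(2,2) = exp(-r*dt) * [p*22.947445 + (1-p)*41.657571] = 32.504852; exercise = 34.257775; V(2,2) = max -> 34.257775
  V(1,0) = exp(-r*dt) * [p*1.708668 + (1-p)*13.911480] = 8.359575; exercise = 0.000000; V(1,0) = max -> 8.359575
  V(1,1) = exp(-r*dt) * [p*13.911480 + (1-p)*34.257775] = 24.652438; exercise = 22.947445; V(1,1) = max -> 24.652438
  V(0,0) = exp(-r*dt) * [p*8.359575 + (1-p)*24.652438] = 17.048261; exercise = 5.660000; V(0,0) = max -> 17.048261

Answer: Price = V(0,0) = 17.0483


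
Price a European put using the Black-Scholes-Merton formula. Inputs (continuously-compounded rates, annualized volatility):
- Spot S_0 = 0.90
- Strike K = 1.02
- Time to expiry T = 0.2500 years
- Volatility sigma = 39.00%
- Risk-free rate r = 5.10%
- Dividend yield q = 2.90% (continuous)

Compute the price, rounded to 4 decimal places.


Answer: Price = 0.1440

Derivation:
d1 = (ln(S/K) + (r - q + 0.5*sigma^2) * T) / (sigma * sqrt(T)) = -0.51615714
d2 = d1 - sigma * sqrt(T) = -0.71115714
exp(-rT) = 0.98733094; exp(-qT) = 0.99277622
P = K * exp(-rT) * N(-d2) - S_0 * exp(-qT) * N(-d1)
N(-d1) = 0.69712767; N(-d2) = 0.76150657
P = 1.0200 * 0.98733094 * 0.76150657 - 0.9000 * 0.99277622 * 0.69712767 = 0.1440


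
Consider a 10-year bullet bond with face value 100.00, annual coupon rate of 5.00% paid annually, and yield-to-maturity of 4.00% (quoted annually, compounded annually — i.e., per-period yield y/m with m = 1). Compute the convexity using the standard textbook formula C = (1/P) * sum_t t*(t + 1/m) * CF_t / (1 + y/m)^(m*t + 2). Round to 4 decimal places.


Answer: Convexity = 77.4820

Derivation:
Coupon per period c = face * coupon_rate / m = 5.000000
Periods per year m = 1; per-period yield y/m = 0.040000
Number of cashflows N = 10
Cashflows (t years, CF_t, discount factor 1/(1+y/m)^(m*t), PV):
  t = 1.0000: CF_t = 5.000000, DF = 0.961538, PV = 4.807692
  t = 2.0000: CF_t = 5.000000, DF = 0.924556, PV = 4.622781
  t = 3.0000: CF_t = 5.000000, DF = 0.888996, PV = 4.444982
  t = 4.0000: CF_t = 5.000000, DF = 0.854804, PV = 4.274021
  t = 5.0000: CF_t = 5.000000, DF = 0.821927, PV = 4.109636
  t = 6.0000: CF_t = 5.000000, DF = 0.790315, PV = 3.951573
  t = 7.0000: CF_t = 5.000000, DF = 0.759918, PV = 3.799589
  t = 8.0000: CF_t = 5.000000, DF = 0.730690, PV = 3.653451
  t = 9.0000: CF_t = 5.000000, DF = 0.702587, PV = 3.512934
  t = 10.0000: CF_t = 105.000000, DF = 0.675564, PV = 70.934238
Price P = sum_t PV_t = 108.110896
Convexity numerator sum_t t*(t + 1/m) * CF_t / (1+y/m)^(m*t + 2):
  t = 1.0000: term = 8.889964
  t = 2.0000: term = 25.644126
  t = 3.0000: term = 49.315626
  t = 4.0000: term = 79.031453
  t = 5.0000: term = 113.987672
  t = 6.0000: term = 153.444943
  t = 7.0000: term = 196.724286
  t = 8.0000: term = 243.203101
  t = 9.0000: term = 292.311419
  t = 10.0000: term = 7214.095923
Convexity = (1/P) * sum = 8376.648512 / 108.110896 = 77.482001


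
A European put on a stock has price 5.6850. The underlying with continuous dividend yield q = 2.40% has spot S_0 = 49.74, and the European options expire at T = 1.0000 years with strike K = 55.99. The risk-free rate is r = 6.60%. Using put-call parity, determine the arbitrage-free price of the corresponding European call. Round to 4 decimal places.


Put-call parity: C - P = S_0 * exp(-qT) - K * exp(-rT).
S_0 * exp(-qT) = 49.7400 * 0.97628571 = 48.56045120
K * exp(-rT) = 55.9900 * 0.93613086 = 52.41396709
C = P + S*exp(-qT) - K*exp(-rT)
C = 5.6850 + 48.56045120 - 52.41396709 = 1.8315

Answer: Call price = 1.8315


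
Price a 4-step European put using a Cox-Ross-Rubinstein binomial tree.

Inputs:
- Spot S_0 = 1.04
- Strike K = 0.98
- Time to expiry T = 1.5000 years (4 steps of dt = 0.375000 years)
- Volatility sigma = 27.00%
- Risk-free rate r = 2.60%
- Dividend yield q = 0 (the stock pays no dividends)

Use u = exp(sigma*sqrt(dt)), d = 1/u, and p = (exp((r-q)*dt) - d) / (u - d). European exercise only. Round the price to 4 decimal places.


Answer: Price = V(0,0) = 0.0878

Derivation:
dt = T/N = 0.375000
u = exp(sigma*sqrt(dt)) = 1.179795; d = 1/u = 0.847605
p = (exp((r-q)*dt) - d) / (u - d) = 0.488253
Discount per step: exp(-r*dt) = 0.990297
Stock lattice S(k, i) with i counting down-moves:
  k=0: S(0,0) = 1.0400
  k=1: S(1,0) = 1.2270; S(1,1) = 0.8815
  k=2: S(2,0) = 1.4476; S(2,1) = 1.0400; S(2,2) = 0.7472
  k=3: S(3,0) = 1.7079; S(3,1) = 1.2270; S(3,2) = 0.8815; S(3,3) = 0.6333
  k=4: S(4,0) = 2.0149; S(4,1) = 1.4476; S(4,2) = 1.0400; S(4,3) = 0.7472; S(4,4) = 0.5368
Terminal payoffs V(N, i) = max(K - S_T, 0):
  V(4,0) = 0.000000; V(4,1) = 0.000000; V(4,2) = 0.000000; V(4,3) = 0.232828; V(4,4) = 0.443206
Backward induction: V(k, i) = exp(-r*dt) * [p * V(k+1, i) + (1-p) * V(k+1, i+1)].
  V(3,0) = exp(-r*dt) * [p*0.000000 + (1-p)*0.000000] = 0.000000
  V(3,1) = exp(-r*dt) * [p*0.000000 + (1-p)*0.000000] = 0.000000
  V(3,2) = exp(-r*dt) * [p*0.000000 + (1-p)*0.232828] = 0.117993
  V(3,3) = exp(-r*dt) * [p*0.232828 + (1-p)*0.443206] = 0.337185
  V(2,0) = exp(-r*dt) * [p*0.000000 + (1-p)*0.000000] = 0.000000
  V(2,1) = exp(-r*dt) * [p*0.000000 + (1-p)*0.117993] = 0.059797
  V(2,2) = exp(-r*dt) * [p*0.117993 + (1-p)*0.337185] = 0.227931
  V(1,0) = exp(-r*dt) * [p*0.000000 + (1-p)*0.059797] = 0.030304
  V(1,1) = exp(-r*dt) * [p*0.059797 + (1-p)*0.227931] = 0.144424
  V(0,0) = exp(-r*dt) * [p*0.030304 + (1-p)*0.144424] = 0.087844


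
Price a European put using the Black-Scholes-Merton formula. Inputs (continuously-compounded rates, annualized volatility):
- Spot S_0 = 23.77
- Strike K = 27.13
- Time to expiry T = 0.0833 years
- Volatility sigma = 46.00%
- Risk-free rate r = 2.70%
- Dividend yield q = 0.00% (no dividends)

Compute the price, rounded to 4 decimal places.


Answer: Price = 3.5907

Derivation:
d1 = (ln(S/K) + (r - q + 0.5*sigma^2) * T) / (sigma * sqrt(T)) = -0.91254861
d2 = d1 - sigma * sqrt(T) = -1.04531262
exp(-rT) = 0.99775343; exp(-qT) = 1.00000000
P = K * exp(-rT) * N(-d2) - S_0 * exp(-qT) * N(-d1)
N(-d1) = 0.81926000; N(-d2) = 0.85206075
P = 27.1300 * 0.99775343 * 0.85206075 - 23.7700 * 1.00000000 * 0.81926000 = 3.5907


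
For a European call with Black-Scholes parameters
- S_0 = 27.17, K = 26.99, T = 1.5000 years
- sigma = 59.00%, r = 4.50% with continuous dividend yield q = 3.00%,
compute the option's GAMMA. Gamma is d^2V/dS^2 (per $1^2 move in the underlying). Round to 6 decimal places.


Answer: Gamma = 0.017921

Derivation:
d1 = 0.4016360471; d2 = -0.3209634270
phi(d1) = 0.3680287237; exp(-qT) = 0.9559974818; exp(-rT) = 0.9347277206
Gamma = exp(-qT) * phi(d1) / (S * sigma * sqrt(T)) = 0.9559974818 * 0.3680287237 / (27.1700 * 0.5900 * 1.2247448714) = 0.017921
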